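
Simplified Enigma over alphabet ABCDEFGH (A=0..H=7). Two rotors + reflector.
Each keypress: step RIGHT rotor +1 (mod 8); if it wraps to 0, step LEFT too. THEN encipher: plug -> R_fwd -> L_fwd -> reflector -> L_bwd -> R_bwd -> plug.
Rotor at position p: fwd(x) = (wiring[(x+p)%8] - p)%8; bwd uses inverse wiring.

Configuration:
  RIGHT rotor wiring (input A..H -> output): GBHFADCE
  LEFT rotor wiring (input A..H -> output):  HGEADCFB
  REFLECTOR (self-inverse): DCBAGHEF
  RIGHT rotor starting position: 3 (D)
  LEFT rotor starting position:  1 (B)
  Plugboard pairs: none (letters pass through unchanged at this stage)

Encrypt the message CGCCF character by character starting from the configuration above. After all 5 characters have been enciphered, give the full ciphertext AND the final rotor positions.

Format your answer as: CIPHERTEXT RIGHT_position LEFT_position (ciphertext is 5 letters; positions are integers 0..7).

Answer: HFGDH 0 2

Derivation:
Char 1 ('C'): step: R->4, L=1; C->plug->C->R->G->L->A->refl->D->L'->B->R'->H->plug->H
Char 2 ('G'): step: R->5, L=1; G->plug->G->R->A->L->F->refl->H->L'->C->R'->F->plug->F
Char 3 ('C'): step: R->6, L=1; C->plug->C->R->A->L->F->refl->H->L'->C->R'->G->plug->G
Char 4 ('C'): step: R->7, L=1; C->plug->C->R->C->L->H->refl->F->L'->A->R'->D->plug->D
Char 5 ('F'): step: R->0, L->2 (L advanced); F->plug->F->R->D->L->A->refl->D->L'->E->R'->H->plug->H
Final: ciphertext=HFGDH, RIGHT=0, LEFT=2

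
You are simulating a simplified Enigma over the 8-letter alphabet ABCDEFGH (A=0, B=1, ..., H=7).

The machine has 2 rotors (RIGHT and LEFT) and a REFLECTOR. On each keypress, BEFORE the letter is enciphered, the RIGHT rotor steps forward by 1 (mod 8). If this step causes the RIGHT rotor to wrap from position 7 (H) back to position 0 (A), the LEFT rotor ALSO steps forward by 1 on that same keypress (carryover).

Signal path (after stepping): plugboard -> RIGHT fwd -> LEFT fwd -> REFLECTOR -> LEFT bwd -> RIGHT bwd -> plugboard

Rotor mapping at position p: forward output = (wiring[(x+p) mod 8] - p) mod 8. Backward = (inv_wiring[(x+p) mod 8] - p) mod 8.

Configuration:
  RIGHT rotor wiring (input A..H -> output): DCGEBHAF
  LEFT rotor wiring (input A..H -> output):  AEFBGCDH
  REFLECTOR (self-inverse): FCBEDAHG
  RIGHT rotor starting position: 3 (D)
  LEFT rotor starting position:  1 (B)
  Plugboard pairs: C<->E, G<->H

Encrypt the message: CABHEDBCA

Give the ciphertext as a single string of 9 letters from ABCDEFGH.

Char 1 ('C'): step: R->4, L=1; C->plug->E->R->H->L->H->refl->G->L'->G->R'->F->plug->F
Char 2 ('A'): step: R->5, L=1; A->plug->A->R->C->L->A->refl->F->L'->D->R'->B->plug->B
Char 3 ('B'): step: R->6, L=1; B->plug->B->R->H->L->H->refl->G->L'->G->R'->F->plug->F
Char 4 ('H'): step: R->7, L=1; H->plug->G->R->A->L->D->refl->E->L'->B->R'->H->plug->G
Char 5 ('E'): step: R->0, L->2 (L advanced); E->plug->C->R->G->L->G->refl->H->L'->B->R'->E->plug->C
Char 6 ('D'): step: R->1, L=2; D->plug->D->R->A->L->D->refl->E->L'->C->R'->H->plug->G
Char 7 ('B'): step: R->2, L=2; B->plug->B->R->C->L->E->refl->D->L'->A->R'->H->plug->G
Char 8 ('C'): step: R->3, L=2; C->plug->E->R->C->L->E->refl->D->L'->A->R'->F->plug->F
Char 9 ('A'): step: R->4, L=2; A->plug->A->R->F->L->F->refl->A->L'->D->R'->B->plug->B

Answer: FBFGCGGFB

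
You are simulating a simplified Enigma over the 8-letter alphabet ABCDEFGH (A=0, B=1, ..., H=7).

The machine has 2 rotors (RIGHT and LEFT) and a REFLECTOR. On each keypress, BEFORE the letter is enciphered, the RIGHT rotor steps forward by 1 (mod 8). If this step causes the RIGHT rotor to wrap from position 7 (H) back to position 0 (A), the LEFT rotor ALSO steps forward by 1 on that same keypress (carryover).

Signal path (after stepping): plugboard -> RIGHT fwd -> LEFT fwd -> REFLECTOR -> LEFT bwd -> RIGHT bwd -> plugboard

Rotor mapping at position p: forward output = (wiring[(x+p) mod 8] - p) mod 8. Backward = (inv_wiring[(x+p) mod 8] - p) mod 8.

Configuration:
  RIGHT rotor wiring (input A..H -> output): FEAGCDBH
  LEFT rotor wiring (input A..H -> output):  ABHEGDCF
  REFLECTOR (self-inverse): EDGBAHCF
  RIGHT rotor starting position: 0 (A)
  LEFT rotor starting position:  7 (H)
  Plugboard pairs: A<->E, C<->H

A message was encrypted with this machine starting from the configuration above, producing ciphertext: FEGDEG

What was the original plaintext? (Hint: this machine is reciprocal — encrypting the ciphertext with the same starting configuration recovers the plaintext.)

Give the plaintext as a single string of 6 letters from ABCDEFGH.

Char 1 ('F'): step: R->1, L=7; F->plug->F->R->A->L->G->refl->C->L'->C->R'->E->plug->A
Char 2 ('E'): step: R->2, L=7; E->plug->A->R->G->L->E->refl->A->L'->D->R'->G->plug->G
Char 3 ('G'): step: R->3, L=7; G->plug->G->R->B->L->B->refl->D->L'->H->R'->B->plug->B
Char 4 ('D'): step: R->4, L=7; D->plug->D->R->D->L->A->refl->E->L'->G->R'->A->plug->E
Char 5 ('E'): step: R->5, L=7; E->plug->A->R->G->L->E->refl->A->L'->D->R'->F->plug->F
Char 6 ('G'): step: R->6, L=7; G->plug->G->R->E->L->F->refl->H->L'->F->R'->H->plug->C

Answer: AGBEFC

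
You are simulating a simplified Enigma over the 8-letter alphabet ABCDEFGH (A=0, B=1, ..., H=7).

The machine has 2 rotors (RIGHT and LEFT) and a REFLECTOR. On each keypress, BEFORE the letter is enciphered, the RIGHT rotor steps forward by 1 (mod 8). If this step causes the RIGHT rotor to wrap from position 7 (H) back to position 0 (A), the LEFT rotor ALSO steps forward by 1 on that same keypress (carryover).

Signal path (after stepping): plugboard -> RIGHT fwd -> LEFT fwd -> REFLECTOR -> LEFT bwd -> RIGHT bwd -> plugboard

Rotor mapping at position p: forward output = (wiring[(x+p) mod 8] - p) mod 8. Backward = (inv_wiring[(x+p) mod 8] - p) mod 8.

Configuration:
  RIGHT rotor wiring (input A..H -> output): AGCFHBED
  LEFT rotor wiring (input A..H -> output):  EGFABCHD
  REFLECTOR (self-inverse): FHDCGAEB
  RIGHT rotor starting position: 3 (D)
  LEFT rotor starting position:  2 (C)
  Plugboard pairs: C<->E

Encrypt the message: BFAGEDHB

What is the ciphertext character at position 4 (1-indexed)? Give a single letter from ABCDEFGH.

Char 1 ('B'): step: R->4, L=2; B->plug->B->R->F->L->B->refl->H->L'->C->R'->F->plug->F
Char 2 ('F'): step: R->5, L=2; F->plug->F->R->F->L->B->refl->H->L'->C->R'->H->plug->H
Char 3 ('A'): step: R->6, L=2; A->plug->A->R->G->L->C->refl->D->L'->A->R'->D->plug->D
Char 4 ('G'): step: R->7, L=2; G->plug->G->R->C->L->H->refl->B->L'->F->R'->H->plug->H

H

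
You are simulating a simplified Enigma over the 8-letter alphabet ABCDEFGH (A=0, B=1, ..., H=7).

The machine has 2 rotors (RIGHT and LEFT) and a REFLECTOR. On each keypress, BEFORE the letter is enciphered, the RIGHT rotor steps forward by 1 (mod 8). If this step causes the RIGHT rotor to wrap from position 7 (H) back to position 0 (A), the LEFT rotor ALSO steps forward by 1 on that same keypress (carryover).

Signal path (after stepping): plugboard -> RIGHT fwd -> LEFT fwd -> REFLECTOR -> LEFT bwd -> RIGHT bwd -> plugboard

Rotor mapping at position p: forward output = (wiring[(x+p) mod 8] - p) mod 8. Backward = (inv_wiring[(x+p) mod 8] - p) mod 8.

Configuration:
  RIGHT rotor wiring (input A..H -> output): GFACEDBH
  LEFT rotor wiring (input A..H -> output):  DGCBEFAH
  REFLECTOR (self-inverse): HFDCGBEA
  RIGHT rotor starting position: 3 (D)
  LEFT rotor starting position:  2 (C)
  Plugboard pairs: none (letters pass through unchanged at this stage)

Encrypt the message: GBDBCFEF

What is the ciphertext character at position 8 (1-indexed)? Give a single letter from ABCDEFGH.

Char 1 ('G'): step: R->4, L=2; G->plug->G->R->E->L->G->refl->E->L'->H->R'->B->plug->B
Char 2 ('B'): step: R->5, L=2; B->plug->B->R->E->L->G->refl->E->L'->H->R'->H->plug->H
Char 3 ('D'): step: R->6, L=2; D->plug->D->R->H->L->E->refl->G->L'->E->R'->F->plug->F
Char 4 ('B'): step: R->7, L=2; B->plug->B->R->H->L->E->refl->G->L'->E->R'->G->plug->G
Char 5 ('C'): step: R->0, L->3 (L advanced); C->plug->C->R->A->L->G->refl->E->L'->E->R'->E->plug->E
Char 6 ('F'): step: R->1, L=3; F->plug->F->R->A->L->G->refl->E->L'->E->R'->A->plug->A
Char 7 ('E'): step: R->2, L=3; E->plug->E->R->H->L->H->refl->A->L'->F->R'->F->plug->F
Char 8 ('F'): step: R->3, L=3; F->plug->F->R->D->L->F->refl->B->L'->B->R'->B->plug->B

B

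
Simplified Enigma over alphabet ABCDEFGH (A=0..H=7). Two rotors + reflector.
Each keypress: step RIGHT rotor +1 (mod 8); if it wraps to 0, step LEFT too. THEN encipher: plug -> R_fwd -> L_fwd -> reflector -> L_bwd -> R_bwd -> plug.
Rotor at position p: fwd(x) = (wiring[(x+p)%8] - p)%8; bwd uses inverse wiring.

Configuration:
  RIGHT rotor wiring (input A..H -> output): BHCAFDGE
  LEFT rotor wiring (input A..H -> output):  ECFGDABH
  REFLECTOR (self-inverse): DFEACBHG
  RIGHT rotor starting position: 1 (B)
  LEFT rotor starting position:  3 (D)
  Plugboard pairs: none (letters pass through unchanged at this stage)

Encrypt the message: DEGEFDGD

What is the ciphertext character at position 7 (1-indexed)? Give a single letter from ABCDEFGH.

Char 1 ('D'): step: R->2, L=3; D->plug->D->R->B->L->A->refl->D->L'->A->R'->A->plug->A
Char 2 ('E'): step: R->3, L=3; E->plug->E->R->B->L->A->refl->D->L'->A->R'->C->plug->C
Char 3 ('G'): step: R->4, L=3; G->plug->G->R->G->L->H->refl->G->L'->D->R'->F->plug->F
Char 4 ('E'): step: R->5, L=3; E->plug->E->R->C->L->F->refl->B->L'->F->R'->F->plug->F
Char 5 ('F'): step: R->6, L=3; F->plug->F->R->C->L->F->refl->B->L'->F->R'->H->plug->H
Char 6 ('D'): step: R->7, L=3; D->plug->D->R->D->L->G->refl->H->L'->G->R'->F->plug->F
Char 7 ('G'): step: R->0, L->4 (L advanced); G->plug->G->R->G->L->B->refl->F->L'->C->R'->C->plug->C

C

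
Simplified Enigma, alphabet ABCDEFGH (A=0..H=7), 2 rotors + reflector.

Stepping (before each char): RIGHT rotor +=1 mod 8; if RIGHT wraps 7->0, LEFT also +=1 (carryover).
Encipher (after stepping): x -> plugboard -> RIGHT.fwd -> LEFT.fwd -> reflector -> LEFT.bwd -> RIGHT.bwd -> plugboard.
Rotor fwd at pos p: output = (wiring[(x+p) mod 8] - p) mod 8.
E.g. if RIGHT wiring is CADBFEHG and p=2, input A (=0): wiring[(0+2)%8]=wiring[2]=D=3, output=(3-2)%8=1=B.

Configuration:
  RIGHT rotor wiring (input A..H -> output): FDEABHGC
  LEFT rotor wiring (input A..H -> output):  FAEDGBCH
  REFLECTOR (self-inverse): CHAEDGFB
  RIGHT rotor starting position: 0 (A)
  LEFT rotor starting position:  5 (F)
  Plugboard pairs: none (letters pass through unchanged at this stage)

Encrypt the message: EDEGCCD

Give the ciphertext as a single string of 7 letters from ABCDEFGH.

Char 1 ('E'): step: R->1, L=5; E->plug->E->R->G->L->G->refl->F->L'->B->R'->G->plug->G
Char 2 ('D'): step: R->2, L=5; D->plug->D->R->F->L->H->refl->B->L'->H->R'->C->plug->C
Char 3 ('E'): step: R->3, L=5; E->plug->E->R->H->L->B->refl->H->L'->F->R'->A->plug->A
Char 4 ('G'): step: R->4, L=5; G->plug->G->R->A->L->E->refl->D->L'->E->R'->H->plug->H
Char 5 ('C'): step: R->5, L=5; C->plug->C->R->F->L->H->refl->B->L'->H->R'->F->plug->F
Char 6 ('C'): step: R->6, L=5; C->plug->C->R->H->L->B->refl->H->L'->F->R'->D->plug->D
Char 7 ('D'): step: R->7, L=5; D->plug->D->R->F->L->H->refl->B->L'->H->R'->H->plug->H

Answer: GCAHFDH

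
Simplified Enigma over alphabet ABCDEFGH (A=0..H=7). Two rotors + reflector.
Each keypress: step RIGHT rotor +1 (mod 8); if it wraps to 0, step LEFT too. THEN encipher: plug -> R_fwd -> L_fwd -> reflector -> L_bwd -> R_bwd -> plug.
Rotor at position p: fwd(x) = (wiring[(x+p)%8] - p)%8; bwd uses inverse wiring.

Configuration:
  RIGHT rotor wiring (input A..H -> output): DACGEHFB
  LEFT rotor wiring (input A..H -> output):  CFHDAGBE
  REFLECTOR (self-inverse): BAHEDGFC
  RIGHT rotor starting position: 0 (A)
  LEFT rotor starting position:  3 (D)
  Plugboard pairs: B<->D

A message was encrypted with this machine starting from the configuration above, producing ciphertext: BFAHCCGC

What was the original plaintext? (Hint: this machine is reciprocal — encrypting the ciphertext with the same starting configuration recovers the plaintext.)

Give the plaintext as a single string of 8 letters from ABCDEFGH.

Answer: DCDEDGDE

Derivation:
Char 1 ('B'): step: R->1, L=3; B->plug->D->R->D->L->G->refl->F->L'->B->R'->B->plug->D
Char 2 ('F'): step: R->2, L=3; F->plug->F->R->H->L->E->refl->D->L'->C->R'->C->plug->C
Char 3 ('A'): step: R->3, L=3; A->plug->A->R->D->L->G->refl->F->L'->B->R'->B->plug->D
Char 4 ('H'): step: R->4, L=3; H->plug->H->R->C->L->D->refl->E->L'->H->R'->E->plug->E
Char 5 ('C'): step: R->5, L=3; C->plug->C->R->E->L->B->refl->A->L'->A->R'->B->plug->D
Char 6 ('C'): step: R->6, L=3; C->plug->C->R->F->L->H->refl->C->L'->G->R'->G->plug->G
Char 7 ('G'): step: R->7, L=3; G->plug->G->R->A->L->A->refl->B->L'->E->R'->B->plug->D
Char 8 ('C'): step: R->0, L->4 (L advanced); C->plug->C->R->C->L->F->refl->G->L'->E->R'->E->plug->E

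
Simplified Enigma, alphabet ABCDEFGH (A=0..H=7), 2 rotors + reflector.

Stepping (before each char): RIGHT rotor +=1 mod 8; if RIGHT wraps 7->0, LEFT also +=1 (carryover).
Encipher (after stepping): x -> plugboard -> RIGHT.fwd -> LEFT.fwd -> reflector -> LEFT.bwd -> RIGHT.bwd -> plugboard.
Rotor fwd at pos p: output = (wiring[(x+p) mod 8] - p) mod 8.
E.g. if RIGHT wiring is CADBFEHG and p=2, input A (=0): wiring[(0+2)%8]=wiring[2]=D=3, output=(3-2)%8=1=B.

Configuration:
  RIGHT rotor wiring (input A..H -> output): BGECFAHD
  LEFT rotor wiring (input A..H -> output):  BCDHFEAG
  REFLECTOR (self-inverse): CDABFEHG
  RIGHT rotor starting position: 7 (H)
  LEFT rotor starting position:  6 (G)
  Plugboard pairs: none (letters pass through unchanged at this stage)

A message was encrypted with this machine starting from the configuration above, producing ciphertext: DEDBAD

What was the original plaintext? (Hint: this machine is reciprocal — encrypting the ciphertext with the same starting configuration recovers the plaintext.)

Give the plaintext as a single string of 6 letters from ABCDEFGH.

Char 1 ('D'): step: R->0, L->7 (L advanced); D->plug->D->R->C->L->D->refl->B->L'->H->R'->G->plug->G
Char 2 ('E'): step: R->1, L=7; E->plug->E->R->H->L->B->refl->D->L'->C->R'->G->plug->G
Char 3 ('D'): step: R->2, L=7; D->plug->D->R->G->L->F->refl->E->L'->D->R'->C->plug->C
Char 4 ('B'): step: R->3, L=7; B->plug->B->R->C->L->D->refl->B->L'->H->R'->A->plug->A
Char 5 ('A'): step: R->4, L=7; A->plug->A->R->B->L->C->refl->A->L'->E->R'->B->plug->B
Char 6 ('D'): step: R->5, L=7; D->plug->D->R->E->L->A->refl->C->L'->B->R'->E->plug->E

Answer: GGCABE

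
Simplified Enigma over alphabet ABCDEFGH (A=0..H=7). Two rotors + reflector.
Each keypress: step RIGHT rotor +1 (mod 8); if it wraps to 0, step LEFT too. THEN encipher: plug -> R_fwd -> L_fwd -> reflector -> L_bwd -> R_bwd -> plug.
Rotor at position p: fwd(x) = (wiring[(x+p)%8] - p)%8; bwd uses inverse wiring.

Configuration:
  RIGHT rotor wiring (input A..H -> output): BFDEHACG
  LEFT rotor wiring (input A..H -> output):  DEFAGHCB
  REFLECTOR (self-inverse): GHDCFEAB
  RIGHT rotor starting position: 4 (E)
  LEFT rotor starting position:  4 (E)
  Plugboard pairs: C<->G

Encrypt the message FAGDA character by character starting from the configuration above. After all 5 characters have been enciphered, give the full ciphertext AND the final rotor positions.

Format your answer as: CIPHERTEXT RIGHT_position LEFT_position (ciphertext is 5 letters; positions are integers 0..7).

Answer: DFDEE 1 5

Derivation:
Char 1 ('F'): step: R->5, L=4; F->plug->F->R->G->L->B->refl->H->L'->E->R'->D->plug->D
Char 2 ('A'): step: R->6, L=4; A->plug->A->R->E->L->H->refl->B->L'->G->R'->F->plug->F
Char 3 ('G'): step: R->7, L=4; G->plug->C->R->G->L->B->refl->H->L'->E->R'->D->plug->D
Char 4 ('D'): step: R->0, L->5 (L advanced); D->plug->D->R->E->L->H->refl->B->L'->H->R'->E->plug->E
Char 5 ('A'): step: R->1, L=5; A->plug->A->R->E->L->H->refl->B->L'->H->R'->E->plug->E
Final: ciphertext=DFDEE, RIGHT=1, LEFT=5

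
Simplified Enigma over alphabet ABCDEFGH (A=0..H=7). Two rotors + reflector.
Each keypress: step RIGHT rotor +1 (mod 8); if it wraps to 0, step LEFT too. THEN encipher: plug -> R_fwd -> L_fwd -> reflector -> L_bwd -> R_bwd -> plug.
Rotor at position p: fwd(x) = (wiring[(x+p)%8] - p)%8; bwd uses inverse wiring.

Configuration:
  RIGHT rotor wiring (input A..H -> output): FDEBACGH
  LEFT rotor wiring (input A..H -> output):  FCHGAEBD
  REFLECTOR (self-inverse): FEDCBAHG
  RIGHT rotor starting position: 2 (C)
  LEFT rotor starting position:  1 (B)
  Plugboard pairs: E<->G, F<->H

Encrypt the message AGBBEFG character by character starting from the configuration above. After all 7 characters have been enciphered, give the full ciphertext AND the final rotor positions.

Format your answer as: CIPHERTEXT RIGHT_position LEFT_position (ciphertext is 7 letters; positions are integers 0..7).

Answer: GDFHHGH 1 2

Derivation:
Char 1 ('A'): step: R->3, L=1; A->plug->A->R->G->L->C->refl->D->L'->E->R'->E->plug->G
Char 2 ('G'): step: R->4, L=1; G->plug->E->R->B->L->G->refl->H->L'->D->R'->D->plug->D
Char 3 ('B'): step: R->5, L=1; B->plug->B->R->B->L->G->refl->H->L'->D->R'->H->plug->F
Char 4 ('B'): step: R->6, L=1; B->plug->B->R->B->L->G->refl->H->L'->D->R'->F->plug->H
Char 5 ('E'): step: R->7, L=1; E->plug->G->R->D->L->H->refl->G->L'->B->R'->F->plug->H
Char 6 ('F'): step: R->0, L->2 (L advanced); F->plug->H->R->H->L->A->refl->F->L'->A->R'->E->plug->G
Char 7 ('G'): step: R->1, L=2; G->plug->E->R->B->L->E->refl->B->L'->F->R'->F->plug->H
Final: ciphertext=GDFHHGH, RIGHT=1, LEFT=2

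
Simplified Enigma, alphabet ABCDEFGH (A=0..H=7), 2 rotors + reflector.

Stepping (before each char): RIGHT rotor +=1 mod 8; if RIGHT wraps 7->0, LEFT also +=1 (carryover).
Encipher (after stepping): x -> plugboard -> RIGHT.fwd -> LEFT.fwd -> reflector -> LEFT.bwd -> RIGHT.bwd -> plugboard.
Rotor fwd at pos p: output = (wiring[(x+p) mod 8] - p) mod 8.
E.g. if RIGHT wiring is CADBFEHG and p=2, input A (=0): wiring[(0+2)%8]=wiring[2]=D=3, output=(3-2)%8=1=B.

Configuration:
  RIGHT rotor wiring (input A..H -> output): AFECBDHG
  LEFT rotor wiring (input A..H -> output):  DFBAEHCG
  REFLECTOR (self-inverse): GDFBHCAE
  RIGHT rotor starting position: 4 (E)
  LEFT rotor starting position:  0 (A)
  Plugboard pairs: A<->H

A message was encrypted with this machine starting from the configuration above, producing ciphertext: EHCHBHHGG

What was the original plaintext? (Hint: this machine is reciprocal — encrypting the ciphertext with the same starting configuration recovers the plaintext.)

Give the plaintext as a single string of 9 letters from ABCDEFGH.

Answer: BEBDGBBDD

Derivation:
Char 1 ('E'): step: R->5, L=0; E->plug->E->R->A->L->D->refl->B->L'->C->R'->B->plug->B
Char 2 ('H'): step: R->6, L=0; H->plug->A->R->B->L->F->refl->C->L'->G->R'->E->plug->E
Char 3 ('C'): step: R->7, L=0; C->plug->C->R->G->L->C->refl->F->L'->B->R'->B->plug->B
Char 4 ('H'): step: R->0, L->1 (L advanced); H->plug->A->R->A->L->E->refl->H->L'->C->R'->D->plug->D
Char 5 ('B'): step: R->1, L=1; B->plug->B->R->D->L->D->refl->B->L'->F->R'->G->plug->G
Char 6 ('H'): step: R->2, L=1; H->plug->A->R->C->L->H->refl->E->L'->A->R'->B->plug->B
Char 7 ('H'): step: R->3, L=1; H->plug->A->R->H->L->C->refl->F->L'->G->R'->B->plug->B
Char 8 ('G'): step: R->4, L=1; G->plug->G->R->A->L->E->refl->H->L'->C->R'->D->plug->D
Char 9 ('G'): step: R->5, L=1; G->plug->G->R->F->L->B->refl->D->L'->D->R'->D->plug->D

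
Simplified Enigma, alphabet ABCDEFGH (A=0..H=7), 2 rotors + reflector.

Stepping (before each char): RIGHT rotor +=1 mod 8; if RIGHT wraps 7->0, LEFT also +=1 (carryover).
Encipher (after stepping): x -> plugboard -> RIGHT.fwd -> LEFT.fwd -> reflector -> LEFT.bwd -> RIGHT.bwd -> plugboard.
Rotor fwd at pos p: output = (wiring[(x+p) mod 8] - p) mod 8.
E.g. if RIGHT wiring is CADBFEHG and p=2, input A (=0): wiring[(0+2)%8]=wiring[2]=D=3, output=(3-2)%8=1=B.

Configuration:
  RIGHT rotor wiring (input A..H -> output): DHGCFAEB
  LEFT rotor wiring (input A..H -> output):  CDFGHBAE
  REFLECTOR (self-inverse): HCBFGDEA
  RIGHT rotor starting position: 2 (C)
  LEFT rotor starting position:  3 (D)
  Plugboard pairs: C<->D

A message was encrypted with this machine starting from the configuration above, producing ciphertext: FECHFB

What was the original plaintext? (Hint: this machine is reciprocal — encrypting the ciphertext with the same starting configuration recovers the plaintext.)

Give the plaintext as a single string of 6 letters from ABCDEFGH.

Answer: HBGCHD

Derivation:
Char 1 ('F'): step: R->3, L=3; F->plug->F->R->A->L->D->refl->F->L'->D->R'->H->plug->H
Char 2 ('E'): step: R->4, L=3; E->plug->E->R->H->L->C->refl->B->L'->E->R'->B->plug->B
Char 3 ('C'): step: R->5, L=3; C->plug->D->R->G->L->A->refl->H->L'->F->R'->G->plug->G
Char 4 ('H'): step: R->6, L=3; H->plug->H->R->C->L->G->refl->E->L'->B->R'->D->plug->C
Char 5 ('F'): step: R->7, L=3; F->plug->F->R->G->L->A->refl->H->L'->F->R'->H->plug->H
Char 6 ('B'): step: R->0, L->4 (L advanced); B->plug->B->R->H->L->C->refl->B->L'->G->R'->C->plug->D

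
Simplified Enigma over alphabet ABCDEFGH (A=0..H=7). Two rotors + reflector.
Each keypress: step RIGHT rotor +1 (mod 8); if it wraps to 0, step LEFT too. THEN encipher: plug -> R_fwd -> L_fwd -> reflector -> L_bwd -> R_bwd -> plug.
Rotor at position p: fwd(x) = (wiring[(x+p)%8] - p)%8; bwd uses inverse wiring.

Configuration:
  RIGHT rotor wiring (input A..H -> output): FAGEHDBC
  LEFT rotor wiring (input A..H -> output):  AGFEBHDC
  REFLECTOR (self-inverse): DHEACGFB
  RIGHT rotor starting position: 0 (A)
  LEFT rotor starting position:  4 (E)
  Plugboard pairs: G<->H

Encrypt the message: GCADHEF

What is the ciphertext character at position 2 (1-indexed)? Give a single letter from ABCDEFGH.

Char 1 ('G'): step: R->1, L=4; G->plug->H->R->E->L->E->refl->C->L'->F->R'->B->plug->B
Char 2 ('C'): step: R->2, L=4; C->plug->C->R->F->L->C->refl->E->L'->E->R'->A->plug->A

A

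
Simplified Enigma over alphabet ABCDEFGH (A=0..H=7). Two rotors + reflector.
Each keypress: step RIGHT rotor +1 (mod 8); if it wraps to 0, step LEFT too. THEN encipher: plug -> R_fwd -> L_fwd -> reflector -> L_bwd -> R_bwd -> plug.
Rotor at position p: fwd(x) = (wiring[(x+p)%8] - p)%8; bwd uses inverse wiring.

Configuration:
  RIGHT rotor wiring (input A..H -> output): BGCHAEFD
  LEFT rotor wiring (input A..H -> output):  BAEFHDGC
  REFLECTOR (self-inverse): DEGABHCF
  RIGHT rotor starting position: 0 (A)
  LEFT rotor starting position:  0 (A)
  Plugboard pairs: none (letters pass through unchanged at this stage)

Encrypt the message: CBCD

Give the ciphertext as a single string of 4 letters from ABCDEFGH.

Answer: DFBG

Derivation:
Char 1 ('C'): step: R->1, L=0; C->plug->C->R->G->L->G->refl->C->L'->H->R'->D->plug->D
Char 2 ('B'): step: R->2, L=0; B->plug->B->R->F->L->D->refl->A->L'->B->R'->F->plug->F
Char 3 ('C'): step: R->3, L=0; C->plug->C->R->B->L->A->refl->D->L'->F->R'->B->plug->B
Char 4 ('D'): step: R->4, L=0; D->plug->D->R->H->L->C->refl->G->L'->G->R'->G->plug->G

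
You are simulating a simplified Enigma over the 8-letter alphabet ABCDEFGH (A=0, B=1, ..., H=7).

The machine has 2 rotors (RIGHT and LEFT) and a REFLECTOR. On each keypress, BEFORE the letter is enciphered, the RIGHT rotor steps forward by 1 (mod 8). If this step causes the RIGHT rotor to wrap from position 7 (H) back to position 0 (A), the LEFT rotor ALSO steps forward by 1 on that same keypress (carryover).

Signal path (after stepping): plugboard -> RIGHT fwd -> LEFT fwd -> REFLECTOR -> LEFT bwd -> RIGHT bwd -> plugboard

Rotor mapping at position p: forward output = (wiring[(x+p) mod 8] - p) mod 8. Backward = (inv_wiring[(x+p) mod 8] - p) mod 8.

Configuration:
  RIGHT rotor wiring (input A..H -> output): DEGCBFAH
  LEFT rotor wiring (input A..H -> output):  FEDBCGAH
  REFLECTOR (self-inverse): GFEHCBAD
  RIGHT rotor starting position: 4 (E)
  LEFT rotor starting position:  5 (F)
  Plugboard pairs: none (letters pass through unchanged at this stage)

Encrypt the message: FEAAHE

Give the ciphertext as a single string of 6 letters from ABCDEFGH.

Char 1 ('F'): step: R->5, L=5; F->plug->F->R->B->L->D->refl->H->L'->E->R'->H->plug->H
Char 2 ('E'): step: R->6, L=5; E->plug->E->R->A->L->B->refl->F->L'->H->R'->H->plug->H
Char 3 ('A'): step: R->7, L=5; A->plug->A->R->A->L->B->refl->F->L'->H->R'->D->plug->D
Char 4 ('A'): step: R->0, L->6 (L advanced); A->plug->A->R->D->L->G->refl->A->L'->H->R'->H->plug->H
Char 5 ('H'): step: R->1, L=6; H->plug->H->R->C->L->H->refl->D->L'->F->R'->B->plug->B
Char 6 ('E'): step: R->2, L=6; E->plug->E->R->G->L->E->refl->C->L'->A->R'->B->plug->B

Answer: HHDHBB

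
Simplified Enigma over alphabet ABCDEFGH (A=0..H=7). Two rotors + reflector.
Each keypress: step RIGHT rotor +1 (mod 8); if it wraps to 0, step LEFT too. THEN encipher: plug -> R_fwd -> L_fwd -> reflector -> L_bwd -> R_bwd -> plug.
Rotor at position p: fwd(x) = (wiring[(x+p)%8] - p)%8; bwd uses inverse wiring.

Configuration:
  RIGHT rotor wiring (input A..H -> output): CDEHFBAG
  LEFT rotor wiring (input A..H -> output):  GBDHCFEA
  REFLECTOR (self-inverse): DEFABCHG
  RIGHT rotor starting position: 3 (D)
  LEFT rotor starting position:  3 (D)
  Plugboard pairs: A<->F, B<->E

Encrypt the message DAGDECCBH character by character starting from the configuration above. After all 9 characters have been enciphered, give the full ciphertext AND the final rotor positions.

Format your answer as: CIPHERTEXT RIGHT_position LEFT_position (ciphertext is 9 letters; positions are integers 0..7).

Char 1 ('D'): step: R->4, L=3; D->plug->D->R->C->L->C->refl->F->L'->E->R'->C->plug->C
Char 2 ('A'): step: R->5, L=3; A->plug->F->R->H->L->A->refl->D->L'->F->R'->D->plug->D
Char 3 ('G'): step: R->6, L=3; G->plug->G->R->H->L->A->refl->D->L'->F->R'->D->plug->D
Char 4 ('D'): step: R->7, L=3; D->plug->D->R->F->L->D->refl->A->L'->H->R'->A->plug->F
Char 5 ('E'): step: R->0, L->4 (L advanced); E->plug->B->R->D->L->E->refl->B->L'->B->R'->F->plug->A
Char 6 ('C'): step: R->1, L=4; C->plug->C->R->G->L->H->refl->G->L'->A->R'->E->plug->B
Char 7 ('C'): step: R->2, L=4; C->plug->C->R->D->L->E->refl->B->L'->B->R'->H->plug->H
Char 8 ('B'): step: R->3, L=4; B->plug->E->R->D->L->E->refl->B->L'->B->R'->H->plug->H
Char 9 ('H'): step: R->4, L=4; H->plug->H->R->D->L->E->refl->B->L'->B->R'->A->plug->F
Final: ciphertext=CDDFABHHF, RIGHT=4, LEFT=4

Answer: CDDFABHHF 4 4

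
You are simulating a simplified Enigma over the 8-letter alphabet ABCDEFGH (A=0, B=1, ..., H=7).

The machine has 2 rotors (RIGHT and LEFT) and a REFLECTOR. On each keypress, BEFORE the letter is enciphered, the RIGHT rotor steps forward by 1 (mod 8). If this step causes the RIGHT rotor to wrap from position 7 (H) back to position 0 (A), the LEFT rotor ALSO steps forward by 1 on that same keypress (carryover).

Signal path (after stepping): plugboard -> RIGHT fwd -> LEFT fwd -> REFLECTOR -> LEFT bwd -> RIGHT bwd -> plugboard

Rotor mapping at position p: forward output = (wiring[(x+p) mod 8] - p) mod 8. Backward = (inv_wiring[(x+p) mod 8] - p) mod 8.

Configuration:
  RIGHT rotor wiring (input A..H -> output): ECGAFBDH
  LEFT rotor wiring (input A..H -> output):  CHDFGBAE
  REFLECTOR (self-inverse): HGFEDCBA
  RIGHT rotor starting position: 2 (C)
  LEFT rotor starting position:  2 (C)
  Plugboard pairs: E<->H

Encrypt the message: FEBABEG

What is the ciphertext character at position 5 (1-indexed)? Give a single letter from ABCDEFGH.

Char 1 ('F'): step: R->3, L=2; F->plug->F->R->B->L->D->refl->E->L'->C->R'->B->plug->B
Char 2 ('E'): step: R->4, L=2; E->plug->H->R->E->L->G->refl->B->L'->A->R'->E->plug->H
Char 3 ('B'): step: R->5, L=2; B->plug->B->R->G->L->A->refl->H->L'->D->R'->G->plug->G
Char 4 ('A'): step: R->6, L=2; A->plug->A->R->F->L->C->refl->F->L'->H->R'->G->plug->G
Char 5 ('B'): step: R->7, L=2; B->plug->B->R->F->L->C->refl->F->L'->H->R'->D->plug->D

D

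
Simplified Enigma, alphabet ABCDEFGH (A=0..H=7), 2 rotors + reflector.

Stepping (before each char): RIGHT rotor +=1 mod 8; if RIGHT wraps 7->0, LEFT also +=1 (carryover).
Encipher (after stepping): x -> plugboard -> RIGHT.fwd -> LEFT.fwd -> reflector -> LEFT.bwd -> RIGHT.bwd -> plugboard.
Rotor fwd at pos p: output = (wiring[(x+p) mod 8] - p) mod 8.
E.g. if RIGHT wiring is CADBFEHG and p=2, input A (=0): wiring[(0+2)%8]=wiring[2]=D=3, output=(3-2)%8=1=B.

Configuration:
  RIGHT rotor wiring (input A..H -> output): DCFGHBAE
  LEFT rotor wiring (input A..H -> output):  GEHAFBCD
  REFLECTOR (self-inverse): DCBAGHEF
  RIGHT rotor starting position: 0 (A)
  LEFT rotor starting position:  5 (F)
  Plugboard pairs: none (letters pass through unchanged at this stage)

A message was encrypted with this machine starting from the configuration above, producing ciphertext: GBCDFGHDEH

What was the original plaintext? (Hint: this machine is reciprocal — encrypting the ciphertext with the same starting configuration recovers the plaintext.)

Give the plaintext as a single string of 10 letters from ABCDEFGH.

Answer: CGGHHDBFGA

Derivation:
Char 1 ('G'): step: R->1, L=5; G->plug->G->R->D->L->B->refl->C->L'->F->R'->C->plug->C
Char 2 ('B'): step: R->2, L=5; B->plug->B->R->E->L->H->refl->F->L'->B->R'->G->plug->G
Char 3 ('C'): step: R->3, L=5; C->plug->C->R->G->L->D->refl->A->L'->H->R'->G->plug->G
Char 4 ('D'): step: R->4, L=5; D->plug->D->R->A->L->E->refl->G->L'->C->R'->H->plug->H
Char 5 ('F'): step: R->5, L=5; F->plug->F->R->A->L->E->refl->G->L'->C->R'->H->plug->H
Char 6 ('G'): step: R->6, L=5; G->plug->G->R->B->L->F->refl->H->L'->E->R'->D->plug->D
Char 7 ('H'): step: R->7, L=5; H->plug->H->R->B->L->F->refl->H->L'->E->R'->B->plug->B
Char 8 ('D'): step: R->0, L->6 (L advanced); D->plug->D->R->G->L->H->refl->F->L'->B->R'->F->plug->F
Char 9 ('E'): step: R->1, L=6; E->plug->E->R->A->L->E->refl->G->L'->D->R'->G->plug->G
Char 10 ('H'): step: R->2, L=6; H->plug->H->R->A->L->E->refl->G->L'->D->R'->A->plug->A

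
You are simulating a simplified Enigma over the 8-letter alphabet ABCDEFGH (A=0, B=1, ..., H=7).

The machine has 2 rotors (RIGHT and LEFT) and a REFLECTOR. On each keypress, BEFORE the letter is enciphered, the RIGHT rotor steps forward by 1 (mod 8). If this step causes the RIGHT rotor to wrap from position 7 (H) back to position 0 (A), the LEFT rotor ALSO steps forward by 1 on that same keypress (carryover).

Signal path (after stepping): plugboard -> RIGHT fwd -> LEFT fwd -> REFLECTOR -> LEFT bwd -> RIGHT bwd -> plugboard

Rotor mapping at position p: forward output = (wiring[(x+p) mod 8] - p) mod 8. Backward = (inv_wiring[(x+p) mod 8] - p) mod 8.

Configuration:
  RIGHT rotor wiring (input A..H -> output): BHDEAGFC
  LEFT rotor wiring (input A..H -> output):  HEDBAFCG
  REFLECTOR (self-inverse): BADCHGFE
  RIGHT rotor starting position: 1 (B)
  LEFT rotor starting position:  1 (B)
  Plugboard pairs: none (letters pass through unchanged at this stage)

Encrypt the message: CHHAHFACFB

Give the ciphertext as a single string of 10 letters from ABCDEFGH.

Answer: GACBDCGDDA

Derivation:
Char 1 ('C'): step: R->2, L=1; C->plug->C->R->G->L->F->refl->G->L'->H->R'->G->plug->G
Char 2 ('H'): step: R->3, L=1; H->plug->H->R->A->L->D->refl->C->L'->B->R'->A->plug->A
Char 3 ('H'): step: R->4, L=1; H->plug->H->R->A->L->D->refl->C->L'->B->R'->C->plug->C
Char 4 ('A'): step: R->5, L=1; A->plug->A->R->B->L->C->refl->D->L'->A->R'->B->plug->B
Char 5 ('H'): step: R->6, L=1; H->plug->H->R->A->L->D->refl->C->L'->B->R'->D->plug->D
Char 6 ('F'): step: R->7, L=1; F->plug->F->R->B->L->C->refl->D->L'->A->R'->C->plug->C
Char 7 ('A'): step: R->0, L->2 (L advanced); A->plug->A->R->B->L->H->refl->E->L'->F->R'->G->plug->G
Char 8 ('C'): step: R->1, L=2; C->plug->C->R->D->L->D->refl->C->L'->H->R'->D->plug->D
Char 9 ('F'): step: R->2, L=2; F->plug->F->R->A->L->B->refl->A->L'->E->R'->D->plug->D
Char 10 ('B'): step: R->3, L=2; B->plug->B->R->F->L->E->refl->H->L'->B->R'->A->plug->A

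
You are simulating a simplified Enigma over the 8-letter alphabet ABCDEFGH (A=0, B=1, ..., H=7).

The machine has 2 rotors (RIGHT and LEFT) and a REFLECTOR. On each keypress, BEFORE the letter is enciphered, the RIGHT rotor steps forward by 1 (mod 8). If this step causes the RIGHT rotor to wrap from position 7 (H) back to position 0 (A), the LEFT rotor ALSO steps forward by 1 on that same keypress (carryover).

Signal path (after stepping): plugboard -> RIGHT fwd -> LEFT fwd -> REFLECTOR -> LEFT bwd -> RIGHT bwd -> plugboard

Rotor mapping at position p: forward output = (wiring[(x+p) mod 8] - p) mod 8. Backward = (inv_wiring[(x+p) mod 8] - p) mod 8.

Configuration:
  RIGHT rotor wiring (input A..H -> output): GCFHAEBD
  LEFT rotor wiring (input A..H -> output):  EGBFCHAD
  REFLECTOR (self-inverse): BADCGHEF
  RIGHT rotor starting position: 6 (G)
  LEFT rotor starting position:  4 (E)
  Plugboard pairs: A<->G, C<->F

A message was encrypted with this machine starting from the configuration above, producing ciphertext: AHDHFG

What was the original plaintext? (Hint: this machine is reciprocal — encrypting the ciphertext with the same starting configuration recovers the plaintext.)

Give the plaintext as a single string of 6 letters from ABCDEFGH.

Char 1 ('A'): step: R->7, L=4; A->plug->G->R->F->L->C->refl->D->L'->B->R'->F->plug->C
Char 2 ('H'): step: R->0, L->5 (L advanced); H->plug->H->R->D->L->H->refl->F->L'->H->R'->D->plug->D
Char 3 ('D'): step: R->1, L=5; D->plug->D->R->H->L->F->refl->H->L'->D->R'->E->plug->E
Char 4 ('H'): step: R->2, L=5; H->plug->H->R->A->L->C->refl->D->L'->B->R'->F->plug->C
Char 5 ('F'): step: R->3, L=5; F->plug->C->R->B->L->D->refl->C->L'->A->R'->E->plug->E
Char 6 ('G'): step: R->4, L=5; G->plug->A->R->E->L->B->refl->A->L'->G->R'->F->plug->C

Answer: CDECEC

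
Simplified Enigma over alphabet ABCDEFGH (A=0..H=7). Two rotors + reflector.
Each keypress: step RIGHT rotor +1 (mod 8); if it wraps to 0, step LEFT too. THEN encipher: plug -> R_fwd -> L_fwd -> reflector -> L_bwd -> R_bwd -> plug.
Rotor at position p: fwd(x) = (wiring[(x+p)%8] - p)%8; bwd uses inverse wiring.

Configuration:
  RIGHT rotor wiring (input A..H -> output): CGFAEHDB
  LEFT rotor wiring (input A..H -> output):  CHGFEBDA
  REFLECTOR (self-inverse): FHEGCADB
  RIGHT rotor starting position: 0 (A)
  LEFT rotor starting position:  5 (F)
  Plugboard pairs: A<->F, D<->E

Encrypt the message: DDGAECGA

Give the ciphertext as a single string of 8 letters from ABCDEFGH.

Answer: ECDGHEHB

Derivation:
Char 1 ('D'): step: R->1, L=5; D->plug->E->R->G->L->A->refl->F->L'->D->R'->D->plug->E
Char 2 ('D'): step: R->2, L=5; D->plug->E->R->B->L->G->refl->D->L'->C->R'->C->plug->C
Char 3 ('G'): step: R->3, L=5; G->plug->G->R->D->L->F->refl->A->L'->G->R'->E->plug->D
Char 4 ('A'): step: R->4, L=5; A->plug->F->R->C->L->D->refl->G->L'->B->R'->G->plug->G
Char 5 ('E'): step: R->5, L=5; E->plug->D->R->F->L->B->refl->H->L'->H->R'->H->plug->H
Char 6 ('C'): step: R->6, L=5; C->plug->C->R->E->L->C->refl->E->L'->A->R'->D->plug->E
Char 7 ('G'): step: R->7, L=5; G->plug->G->R->A->L->E->refl->C->L'->E->R'->H->plug->H
Char 8 ('A'): step: R->0, L->6 (L advanced); A->plug->F->R->H->L->D->refl->G->L'->G->R'->B->plug->B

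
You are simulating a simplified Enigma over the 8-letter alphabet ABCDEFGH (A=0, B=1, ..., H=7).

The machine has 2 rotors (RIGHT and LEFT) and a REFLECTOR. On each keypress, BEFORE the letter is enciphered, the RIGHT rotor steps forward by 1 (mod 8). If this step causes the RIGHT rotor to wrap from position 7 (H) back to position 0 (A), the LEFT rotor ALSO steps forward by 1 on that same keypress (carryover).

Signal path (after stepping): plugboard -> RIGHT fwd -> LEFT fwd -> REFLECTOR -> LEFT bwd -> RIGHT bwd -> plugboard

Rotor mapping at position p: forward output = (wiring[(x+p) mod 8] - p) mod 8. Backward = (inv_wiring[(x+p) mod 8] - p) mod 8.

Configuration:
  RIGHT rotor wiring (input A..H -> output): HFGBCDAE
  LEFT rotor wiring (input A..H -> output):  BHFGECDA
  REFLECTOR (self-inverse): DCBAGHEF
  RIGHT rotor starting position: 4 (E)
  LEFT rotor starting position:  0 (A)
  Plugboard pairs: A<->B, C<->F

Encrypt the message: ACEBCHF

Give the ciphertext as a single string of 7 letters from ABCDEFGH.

Answer: GGHCGAE

Derivation:
Char 1 ('A'): step: R->5, L=0; A->plug->B->R->D->L->G->refl->E->L'->E->R'->G->plug->G
Char 2 ('C'): step: R->6, L=0; C->plug->F->R->D->L->G->refl->E->L'->E->R'->G->plug->G
Char 3 ('E'): step: R->7, L=0; E->plug->E->R->C->L->F->refl->H->L'->B->R'->H->plug->H
Char 4 ('B'): step: R->0, L->1 (L advanced); B->plug->A->R->H->L->A->refl->D->L'->D->R'->F->plug->C
Char 5 ('C'): step: R->1, L=1; C->plug->F->R->H->L->A->refl->D->L'->D->R'->G->plug->G
Char 6 ('H'): step: R->2, L=1; H->plug->H->R->D->L->D->refl->A->L'->H->R'->B->plug->A
Char 7 ('F'): step: R->3, L=1; F->plug->C->R->A->L->G->refl->E->L'->B->R'->E->plug->E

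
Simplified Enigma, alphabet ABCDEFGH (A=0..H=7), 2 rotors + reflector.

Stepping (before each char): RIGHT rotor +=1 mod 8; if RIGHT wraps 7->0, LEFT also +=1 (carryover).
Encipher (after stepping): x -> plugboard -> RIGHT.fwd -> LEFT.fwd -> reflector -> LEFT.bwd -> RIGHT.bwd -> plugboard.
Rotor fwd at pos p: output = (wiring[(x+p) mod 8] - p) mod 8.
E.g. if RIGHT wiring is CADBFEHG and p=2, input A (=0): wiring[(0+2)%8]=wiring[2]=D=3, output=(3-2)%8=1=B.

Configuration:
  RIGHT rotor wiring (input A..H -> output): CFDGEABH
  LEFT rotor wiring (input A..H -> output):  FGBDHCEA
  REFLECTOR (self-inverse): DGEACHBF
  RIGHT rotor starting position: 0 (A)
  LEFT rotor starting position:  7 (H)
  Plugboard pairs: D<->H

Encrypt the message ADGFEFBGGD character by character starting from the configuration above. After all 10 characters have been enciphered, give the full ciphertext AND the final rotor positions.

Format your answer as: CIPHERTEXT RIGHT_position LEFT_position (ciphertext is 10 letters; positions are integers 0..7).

Answer: HBFAGBHACE 2 0

Derivation:
Char 1 ('A'): step: R->1, L=7; A->plug->A->R->E->L->E->refl->C->L'->D->R'->D->plug->H
Char 2 ('D'): step: R->2, L=7; D->plug->H->R->D->L->C->refl->E->L'->E->R'->B->plug->B
Char 3 ('G'): step: R->3, L=7; G->plug->G->R->C->L->H->refl->F->L'->H->R'->F->plug->F
Char 4 ('F'): step: R->4, L=7; F->plug->F->R->B->L->G->refl->B->L'->A->R'->A->plug->A
Char 5 ('E'): step: R->5, L=7; E->plug->E->R->A->L->B->refl->G->L'->B->R'->G->plug->G
Char 6 ('F'): step: R->6, L=7; F->plug->F->R->A->L->B->refl->G->L'->B->R'->B->plug->B
Char 7 ('B'): step: R->7, L=7; B->plug->B->R->D->L->C->refl->E->L'->E->R'->D->plug->H
Char 8 ('G'): step: R->0, L->0 (L advanced); G->plug->G->R->B->L->G->refl->B->L'->C->R'->A->plug->A
Char 9 ('G'): step: R->1, L=0; G->plug->G->R->G->L->E->refl->C->L'->F->R'->C->plug->C
Char 10 ('D'): step: R->2, L=0; D->plug->H->R->D->L->D->refl->A->L'->H->R'->E->plug->E
Final: ciphertext=HBFAGBHACE, RIGHT=2, LEFT=0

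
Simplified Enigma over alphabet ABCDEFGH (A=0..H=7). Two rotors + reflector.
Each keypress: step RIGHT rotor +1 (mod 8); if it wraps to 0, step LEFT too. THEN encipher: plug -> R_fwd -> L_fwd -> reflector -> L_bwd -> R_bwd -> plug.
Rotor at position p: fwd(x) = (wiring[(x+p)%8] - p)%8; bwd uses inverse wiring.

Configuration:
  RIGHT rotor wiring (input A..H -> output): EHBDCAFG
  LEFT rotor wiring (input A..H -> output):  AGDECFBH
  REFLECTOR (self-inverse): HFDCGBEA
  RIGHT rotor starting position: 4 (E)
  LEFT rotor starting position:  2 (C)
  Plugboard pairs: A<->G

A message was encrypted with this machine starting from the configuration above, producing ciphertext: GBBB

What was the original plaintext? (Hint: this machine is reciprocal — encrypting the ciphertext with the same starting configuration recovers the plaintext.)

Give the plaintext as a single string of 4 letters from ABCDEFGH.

Answer: CFCC

Derivation:
Char 1 ('G'): step: R->5, L=2; G->plug->A->R->D->L->D->refl->C->L'->B->R'->C->plug->C
Char 2 ('B'): step: R->6, L=2; B->plug->B->R->A->L->B->refl->F->L'->F->R'->F->plug->F
Char 3 ('B'): step: R->7, L=2; B->plug->B->R->F->L->F->refl->B->L'->A->R'->C->plug->C
Char 4 ('B'): step: R->0, L->3 (L advanced); B->plug->B->R->H->L->A->refl->H->L'->B->R'->C->plug->C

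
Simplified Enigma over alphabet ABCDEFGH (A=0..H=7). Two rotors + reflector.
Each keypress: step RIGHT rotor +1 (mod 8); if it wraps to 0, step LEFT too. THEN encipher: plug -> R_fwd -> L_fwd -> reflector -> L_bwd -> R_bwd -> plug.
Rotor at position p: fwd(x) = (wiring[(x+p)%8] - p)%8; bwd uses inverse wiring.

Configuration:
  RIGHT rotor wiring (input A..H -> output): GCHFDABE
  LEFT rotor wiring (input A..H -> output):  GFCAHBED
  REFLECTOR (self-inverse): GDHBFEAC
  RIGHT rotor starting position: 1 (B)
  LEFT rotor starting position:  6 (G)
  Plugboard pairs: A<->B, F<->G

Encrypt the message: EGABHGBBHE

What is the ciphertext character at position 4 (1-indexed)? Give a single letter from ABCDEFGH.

Char 1 ('E'): step: R->2, L=6; E->plug->E->R->H->L->D->refl->B->L'->G->R'->D->plug->D
Char 2 ('G'): step: R->3, L=6; G->plug->F->R->D->L->H->refl->C->L'->F->R'->C->plug->C
Char 3 ('A'): step: R->4, L=6; A->plug->B->R->E->L->E->refl->F->L'->B->R'->H->plug->H
Char 4 ('B'): step: R->5, L=6; B->plug->A->R->D->L->H->refl->C->L'->F->R'->E->plug->E

E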